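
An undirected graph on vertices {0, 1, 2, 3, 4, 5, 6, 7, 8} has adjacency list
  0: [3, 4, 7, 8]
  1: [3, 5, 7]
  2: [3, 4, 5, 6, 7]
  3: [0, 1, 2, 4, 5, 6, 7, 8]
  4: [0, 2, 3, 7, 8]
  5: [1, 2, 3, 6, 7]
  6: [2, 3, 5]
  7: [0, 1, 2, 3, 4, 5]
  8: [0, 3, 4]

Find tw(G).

A width-3 tree decomposition is:
Bags: B1 = {0, 3, 4, 7}  B2 = {2, 3, 4, 7}  B3 = {0, 3, 4, 8}  B4 = {2, 3, 5, 7}  B5 = {2, 3, 5, 6}  B6 = {1, 3, 5, 7}
Tree: B1–B2, B1–B3, B2–B4, B4–B5, B4–B6
The largest bag has 4 vertices, giving width 3; this decomposition certifies tw(G) ≤ 3. For the lower bound, the 4 vertices {0, 3, 4, 8} are pairwise adjacent, and any tree decomposition puts a clique entirely inside one bag — forcing width ≥ 3. Hence tw(G) = 3 exactly.

3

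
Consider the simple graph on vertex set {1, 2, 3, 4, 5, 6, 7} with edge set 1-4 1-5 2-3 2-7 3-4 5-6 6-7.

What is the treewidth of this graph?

2

A width-2 tree decomposition is:
Bags: B1 = {2, 3, 4}  B2 = {2, 4, 7}  B3 = {4, 6, 7}  B4 = {4, 5, 6}  B5 = {1, 4, 5}
Tree: B1–B2, B2–B3, B3–B4, B4–B5
The largest bag has 3 vertices, giving width 2; this decomposition certifies tw(G) ≤ 2. The edges 4–3–2–7–6–5–1–4 form a cycle, so G is not a tree and its treewidth is at least 2. Combining the bounds, tw(G) = 2.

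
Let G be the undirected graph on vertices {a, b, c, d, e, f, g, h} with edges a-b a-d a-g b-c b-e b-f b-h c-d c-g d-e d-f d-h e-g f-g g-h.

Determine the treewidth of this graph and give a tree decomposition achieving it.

Every bag has size at most 4, so the width is 4 − 1 = 3 and tw(G) ≤ 3. For the lower bound: the 4 vertex sets {f,g}, {b,e}, {d}, {c} are disjoint, each induces a connected subgraph, and every pair is joined by at least one edge of G. Contracting each set to a single vertex therefore yields K_{4} as a minor, and since treewidth is minor-monotone, tw(G) ≥ tw(K_{4}) = 3. Combining the bounds, tw(G) = 3.

Treewidth 3.
One optimal decomposition is:
Bags: B1 = {b, d, f, g}  B2 = {b, d, e, g}  B3 = {b, c, d, g}  B4 = {a, b, d, g}  B5 = {b, d, g, h}
Tree: B1–B2, B2–B3, B3–B4, B4–B5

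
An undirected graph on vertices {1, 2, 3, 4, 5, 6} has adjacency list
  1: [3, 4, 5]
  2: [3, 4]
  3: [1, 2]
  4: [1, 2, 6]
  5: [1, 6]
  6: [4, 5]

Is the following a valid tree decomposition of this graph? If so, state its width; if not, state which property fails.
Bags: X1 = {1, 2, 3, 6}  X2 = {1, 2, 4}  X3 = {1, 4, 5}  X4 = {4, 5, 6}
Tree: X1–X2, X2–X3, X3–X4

A tree decomposition must satisfy three properties: every vertex lies in some bag; for every edge, both endpoints lie together in some bag; and for every vertex, the bags containing it form a connected subtree. Here bags containing vertex 6 are not connected in the tree, so the decomposition is invalid.

No — bags containing vertex 6 are not connected in the tree.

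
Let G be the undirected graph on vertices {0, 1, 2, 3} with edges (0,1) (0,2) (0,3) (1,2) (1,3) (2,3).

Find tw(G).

A width-3 tree decomposition is:
Bags: B1 = {0, 1, 2, 3}
Tree: (single bag)
A single bag containing all 4 vertices is trivially a valid decomposition of width 3. For the lower bound, the 4 vertices {0, 1, 2, 3} are pairwise adjacent, and any tree decomposition puts a clique entirely inside one bag — forcing width ≥ 3. Combining the bounds, tw(G) = 3.

3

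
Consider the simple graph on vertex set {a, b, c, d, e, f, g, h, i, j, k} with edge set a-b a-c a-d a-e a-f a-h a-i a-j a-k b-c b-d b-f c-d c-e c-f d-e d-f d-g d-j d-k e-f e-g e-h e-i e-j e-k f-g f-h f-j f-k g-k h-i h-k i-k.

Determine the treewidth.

4

A width-4 tree decomposition is:
Bags: B1 = {a, b, c, d, f}  B2 = {a, c, d, e, f}  B3 = {a, d, e, f, j}  B4 = {a, d, e, f, k}  B5 = {a, e, f, h, k}  B6 = {a, e, h, i, k}  B7 = {d, e, f, g, k}
Tree: B1–B2, B2–B3, B3–B4, B4–B5, B5–B6, B4–B7
Each bag holds 5 vertices, so the decomposition has width 4, which upper-bounds the treewidth. On the other hand G contains the 5-clique {d, e, f, g, k}. A clique must lie in a single bag of any decomposition, so no decomposition can have width below 4. Hence tw(G) = 4 exactly.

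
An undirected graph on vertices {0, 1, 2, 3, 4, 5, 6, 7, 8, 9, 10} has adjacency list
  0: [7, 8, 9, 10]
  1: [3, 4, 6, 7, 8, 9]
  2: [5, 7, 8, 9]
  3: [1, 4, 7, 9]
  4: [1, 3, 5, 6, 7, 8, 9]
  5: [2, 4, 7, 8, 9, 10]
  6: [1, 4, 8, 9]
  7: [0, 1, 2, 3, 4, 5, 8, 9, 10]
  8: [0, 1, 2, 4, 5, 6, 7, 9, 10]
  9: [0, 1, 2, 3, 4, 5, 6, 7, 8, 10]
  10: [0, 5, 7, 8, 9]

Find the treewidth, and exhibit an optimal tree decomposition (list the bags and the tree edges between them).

Treewidth 4.
One such decomposition:
Bags: B1 = {4, 5, 7, 8, 9}  B2 = {5, 7, 8, 9, 10}  B3 = {1, 4, 7, 8, 9}  B4 = {1, 4, 6, 8, 9}  B5 = {1, 3, 4, 7, 9}  B6 = {0, 7, 8, 9, 10}  B7 = {2, 5, 7, 8, 9}
Tree: B1–B2, B1–B3, B3–B4, B3–B5, B2–B6, B2–B7

The largest bag has 5 vertices, giving width 4; this decomposition certifies tw(G) ≤ 4. On the other hand G contains the 5-clique {1, 4, 6, 8, 9}. A clique must lie in a single bag of any decomposition, so no decomposition can have width below 4. Combining the bounds, tw(G) = 4.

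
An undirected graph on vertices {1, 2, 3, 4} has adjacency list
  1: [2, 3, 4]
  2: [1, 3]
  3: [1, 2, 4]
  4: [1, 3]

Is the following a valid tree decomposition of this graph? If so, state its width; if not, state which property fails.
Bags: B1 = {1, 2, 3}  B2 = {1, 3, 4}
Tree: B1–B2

Yes; width 2.

Vertex coverage: the bags together contain {1, 2, 3, 4}, the full vertex set. Edge coverage: each edge of G has both endpoints in at least one bag. Running intersection: for every vertex, the bags containing it form a connected subtree. All three properties hold, so this is a valid tree decomposition of width max|bag| − 1 = 2, and hence tw(G) ≤ 2.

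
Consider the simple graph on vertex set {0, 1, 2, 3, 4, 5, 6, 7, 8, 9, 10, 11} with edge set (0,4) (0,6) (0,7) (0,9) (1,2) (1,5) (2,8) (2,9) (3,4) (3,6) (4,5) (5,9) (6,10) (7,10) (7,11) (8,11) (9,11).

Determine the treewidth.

A width-3 tree decomposition is:
Bags: B1 = {1, 2, 8, 11}  B2 = {1, 2, 9, 11}  B3 = {1, 5, 9, 11}  B4 = {5, 7, 9, 11}  B5 = {0, 5, 7, 9}  B6 = {0, 4, 5, 7}  B7 = {0, 4, 7, 10}  B8 = {0, 4, 6, 10}  B9 = {3, 4, 6, 10}
Tree: B1–B2, B2–B3, B3–B4, B4–B5, B5–B6, B6–B7, B7–B8, B8–B9
Every bag has size at most 4, so the width is 4 − 1 = 3 and tw(G) ≤ 3. For the lower bound: the 4 vertex sets {1,2,8}, {11}, {9}, {0,4,5,7} are disjoint, each induces a connected subgraph, and every pair is joined by at least one edge of G. Contracting each set to a single vertex therefore yields K_{4} as a minor, and since treewidth is minor-monotone, tw(G) ≥ tw(K_{4}) = 3. Hence tw(G) = 3 exactly.

3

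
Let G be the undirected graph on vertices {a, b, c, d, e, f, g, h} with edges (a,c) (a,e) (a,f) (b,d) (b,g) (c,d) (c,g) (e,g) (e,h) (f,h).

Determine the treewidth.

2

A width-2 tree decomposition is:
Bags: B1 = {b, c, d}  B2 = {b, c, g}  B3 = {a, c, g}  B4 = {a, e, g}  B5 = {a, e, f}  B6 = {e, f, h}
Tree: B1–B2, B2–B3, B3–B4, B4–B5, B5–B6
The largest bag has 3 vertices, giving width 2; this decomposition certifies tw(G) ≤ 2. The edges d–b–g–c–d form a cycle, so G is not a tree and its treewidth is at least 2. Combining the bounds, tw(G) = 2.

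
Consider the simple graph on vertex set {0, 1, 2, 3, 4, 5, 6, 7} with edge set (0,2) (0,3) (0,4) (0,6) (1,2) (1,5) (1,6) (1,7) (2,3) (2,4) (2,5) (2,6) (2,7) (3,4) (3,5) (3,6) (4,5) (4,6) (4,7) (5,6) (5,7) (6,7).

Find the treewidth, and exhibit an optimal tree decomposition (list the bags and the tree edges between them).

Treewidth 4.
One optimal decomposition is:
Bags: B1 = {2, 3, 4, 5, 6}  B2 = {2, 4, 5, 6, 7}  B3 = {1, 2, 5, 6, 7}  B4 = {0, 2, 3, 4, 6}
Tree: B1–B2, B2–B3, B1–B4

Each bag holds 5 vertices, so the decomposition has width 4, which upper-bounds the treewidth. Conversely, {1, 2, 5, 6, 7} is a clique of size 5, and the vertices of any clique must share a bag in every tree decomposition; so some bag has ≥ 5 vertices and tw(G) ≥ 4. Combining the bounds, tw(G) = 4.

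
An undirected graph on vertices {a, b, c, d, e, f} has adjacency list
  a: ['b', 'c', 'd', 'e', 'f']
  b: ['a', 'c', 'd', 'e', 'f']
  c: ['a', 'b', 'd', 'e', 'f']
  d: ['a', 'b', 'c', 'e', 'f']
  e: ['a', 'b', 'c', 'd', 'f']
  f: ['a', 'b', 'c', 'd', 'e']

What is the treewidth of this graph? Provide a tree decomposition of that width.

A single bag containing all 6 vertices is trivially a valid decomposition of width 5. For the lower bound, the 6 vertices {a, b, c, d, e, f} are pairwise adjacent, and any tree decomposition puts a clique entirely inside one bag — forcing width ≥ 5. Therefore the treewidth is 5.

Treewidth 5.
One optimal decomposition is:
Bags: B1 = {a, b, c, d, e, f}
Tree: (single bag)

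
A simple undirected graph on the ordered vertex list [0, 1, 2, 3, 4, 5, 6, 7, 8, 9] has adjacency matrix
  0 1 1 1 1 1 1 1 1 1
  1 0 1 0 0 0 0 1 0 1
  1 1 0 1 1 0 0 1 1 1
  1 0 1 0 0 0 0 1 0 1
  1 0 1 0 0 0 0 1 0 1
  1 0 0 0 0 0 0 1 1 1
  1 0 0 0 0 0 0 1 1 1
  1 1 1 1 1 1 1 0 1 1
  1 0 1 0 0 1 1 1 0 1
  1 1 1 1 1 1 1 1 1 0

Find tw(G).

4

A width-4 tree decomposition is:
Bags: B1 = {0, 2, 4, 7, 9}  B2 = {0, 2, 7, 8, 9}  B3 = {0, 2, 3, 7, 9}  B4 = {0, 1, 2, 7, 9}  B5 = {0, 5, 7, 8, 9}  B6 = {0, 6, 7, 8, 9}
Tree: B1–B2, B1–B3, B1–B4, B2–B5, B5–B6
The largest bag has 5 vertices, giving width 4; this decomposition certifies tw(G) ≤ 4. On the other hand G contains the 5-clique {0, 2, 7, 8, 9}. A clique must lie in a single bag of any decomposition, so no decomposition can have width below 4. Hence tw(G) = 4 exactly.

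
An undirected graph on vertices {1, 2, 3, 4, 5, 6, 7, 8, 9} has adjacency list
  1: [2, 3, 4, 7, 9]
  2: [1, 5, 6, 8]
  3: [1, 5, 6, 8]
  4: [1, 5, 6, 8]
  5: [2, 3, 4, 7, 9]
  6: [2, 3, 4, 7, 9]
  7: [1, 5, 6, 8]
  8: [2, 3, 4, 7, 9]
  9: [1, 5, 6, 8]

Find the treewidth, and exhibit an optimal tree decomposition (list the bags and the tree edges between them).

Treewidth 4.
One optimal decomposition is:
Bags: B1 = {1, 5, 6, 7, 8}  B2 = {1, 4, 5, 6, 8}  B3 = {1, 2, 5, 6, 8}  B4 = {1, 3, 5, 6, 8}  B5 = {1, 5, 6, 8, 9}
Tree: B1–B2, B2–B3, B3–B4, B4–B5

Every bag has size at most 5, so the width is 5 − 1 = 4 and tw(G) ≤ 4. For the lower bound: the 5 vertex sets {5,7}, {4,8}, {1,2}, {6}, {3} are disjoint, each induces a connected subgraph, and every pair is joined by at least one edge of G. Contracting each set to a single vertex therefore yields K_{5} as a minor, and since treewidth is minor-monotone, tw(G) ≥ tw(K_{5}) = 4. Therefore the treewidth is 4.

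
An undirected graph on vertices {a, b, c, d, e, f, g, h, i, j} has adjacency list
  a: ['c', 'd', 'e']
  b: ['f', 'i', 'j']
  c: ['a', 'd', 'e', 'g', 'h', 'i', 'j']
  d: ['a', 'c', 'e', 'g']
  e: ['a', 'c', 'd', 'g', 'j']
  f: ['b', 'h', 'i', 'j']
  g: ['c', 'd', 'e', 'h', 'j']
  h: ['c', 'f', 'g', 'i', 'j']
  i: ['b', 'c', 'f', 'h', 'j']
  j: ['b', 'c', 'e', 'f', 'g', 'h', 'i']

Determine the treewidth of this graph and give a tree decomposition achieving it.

Every bag has size at most 4, so the width is 4 − 1 = 3 and tw(G) ≤ 3. On the other hand G contains the 4-clique {c, d, e, g}. A clique must lie in a single bag of any decomposition, so no decomposition can have width below 3. Combining the bounds, tw(G) = 3.

Treewidth 3.
Bags: B1 = {b, f, i, j}  B2 = {f, h, i, j}  B3 = {c, h, i, j}  B4 = {c, g, h, j}  B5 = {c, e, g, j}  B6 = {c, d, e, g}  B7 = {a, c, d, e}
Tree: B1–B2, B2–B3, B3–B4, B4–B5, B5–B6, B6–B7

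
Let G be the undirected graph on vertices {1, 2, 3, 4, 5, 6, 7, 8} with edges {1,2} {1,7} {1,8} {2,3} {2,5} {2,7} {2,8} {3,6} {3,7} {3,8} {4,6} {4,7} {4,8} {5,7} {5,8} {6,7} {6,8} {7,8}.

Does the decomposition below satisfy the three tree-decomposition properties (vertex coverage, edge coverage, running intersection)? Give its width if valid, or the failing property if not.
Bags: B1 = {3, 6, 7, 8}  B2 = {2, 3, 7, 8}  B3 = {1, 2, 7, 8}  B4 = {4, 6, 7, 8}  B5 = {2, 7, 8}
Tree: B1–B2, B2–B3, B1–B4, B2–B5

No — vertex 5 appears in no bag.

A tree decomposition must satisfy three properties: every vertex lies in some bag; for every edge, both endpoints lie together in some bag; and for every vertex, the bags containing it form a connected subtree. Here vertex 5 appears in no bag, so the decomposition is invalid.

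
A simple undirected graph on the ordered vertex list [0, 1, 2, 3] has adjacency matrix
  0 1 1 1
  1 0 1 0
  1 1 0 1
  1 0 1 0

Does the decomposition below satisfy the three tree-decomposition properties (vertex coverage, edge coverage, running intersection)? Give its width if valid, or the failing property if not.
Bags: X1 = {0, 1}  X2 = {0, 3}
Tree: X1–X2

No — vertex 2 appears in no bag.

A tree decomposition must satisfy three properties: every vertex lies in some bag; for every edge, both endpoints lie together in some bag; and for every vertex, the bags containing it form a connected subtree. Here vertex 2 appears in no bag, so the decomposition is invalid.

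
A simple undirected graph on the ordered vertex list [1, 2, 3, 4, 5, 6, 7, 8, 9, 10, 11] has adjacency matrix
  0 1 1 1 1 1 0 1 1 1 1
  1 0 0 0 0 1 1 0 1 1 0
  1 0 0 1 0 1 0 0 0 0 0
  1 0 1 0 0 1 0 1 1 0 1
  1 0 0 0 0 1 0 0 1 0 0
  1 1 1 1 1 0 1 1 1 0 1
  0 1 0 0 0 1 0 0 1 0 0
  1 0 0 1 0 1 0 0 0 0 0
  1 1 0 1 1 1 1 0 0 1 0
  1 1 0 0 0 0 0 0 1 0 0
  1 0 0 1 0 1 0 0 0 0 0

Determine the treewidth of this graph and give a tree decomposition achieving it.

Treewidth 3.
Bags: B1 = {1, 4, 6, 9}  B2 = {1, 4, 6, 11}  B3 = {1, 3, 4, 6}  B4 = {1, 4, 6, 8}  B5 = {1, 2, 6, 9}  B6 = {1, 2, 9, 10}  B7 = {1, 5, 6, 9}  B8 = {2, 6, 7, 9}
Tree: B1–B2, B1–B3, B1–B4, B1–B5, B5–B6, B5–B7, B5–B8

The largest bag has 4 vertices, giving width 3; this decomposition certifies tw(G) ≤ 3. Conversely, {1, 2, 9, 10} is a clique of size 4, and the vertices of any clique must share a bag in every tree decomposition; so some bag has ≥ 4 vertices and tw(G) ≥ 3. Combining the bounds, tw(G) = 3.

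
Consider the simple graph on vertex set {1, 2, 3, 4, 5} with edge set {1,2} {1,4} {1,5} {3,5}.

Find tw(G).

1

A width-1 tree decomposition is:
Bags: B1 = {3, 5}  B2 = {1, 5}  B3 = {1, 4}  B4 = {1, 2}
Tree: B1–B2, B2–B3, B3–B4
Every bag has size at most 2, so the width is 2 − 1 = 1 and tw(G) ≤ 1. Since G has at least one edge (e.g. 5–3), it is not an edgeless graph, so tw(G) ≥ 1. Therefore the treewidth is 1.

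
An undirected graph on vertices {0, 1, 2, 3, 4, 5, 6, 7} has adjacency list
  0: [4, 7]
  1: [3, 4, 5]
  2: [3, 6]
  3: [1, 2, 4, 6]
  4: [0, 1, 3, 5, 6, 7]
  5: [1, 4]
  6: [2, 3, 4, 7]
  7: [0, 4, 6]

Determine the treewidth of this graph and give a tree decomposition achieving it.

Treewidth 2.
One such decomposition:
Bags: B1 = {4, 6, 7}  B2 = {3, 4, 6}  B3 = {2, 3, 6}  B4 = {1, 3, 4}  B5 = {1, 4, 5}  B6 = {0, 4, 7}
Tree: B1–B2, B2–B3, B2–B4, B4–B5, B1–B6

Each bag holds 3 vertices, so the decomposition has width 2, which upper-bounds the treewidth. On the other hand G contains the 3-clique {2, 3, 6}. A clique must lie in a single bag of any decomposition, so no decomposition can have width below 2. Combining the bounds, tw(G) = 2.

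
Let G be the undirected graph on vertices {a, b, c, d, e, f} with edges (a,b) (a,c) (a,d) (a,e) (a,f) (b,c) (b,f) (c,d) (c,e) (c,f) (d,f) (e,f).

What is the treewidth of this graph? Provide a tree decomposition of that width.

Each bag holds 4 vertices, so the decomposition has width 3, which upper-bounds the treewidth. On the other hand G contains the 4-clique {a, c, d, f}. A clique must lie in a single bag of any decomposition, so no decomposition can have width below 3. Hence tw(G) = 3 exactly.

Treewidth 3.
One optimal decomposition is:
Bags: B1 = {a, b, c, f}  B2 = {a, c, d, f}  B3 = {a, c, e, f}
Tree: B1–B2, B2–B3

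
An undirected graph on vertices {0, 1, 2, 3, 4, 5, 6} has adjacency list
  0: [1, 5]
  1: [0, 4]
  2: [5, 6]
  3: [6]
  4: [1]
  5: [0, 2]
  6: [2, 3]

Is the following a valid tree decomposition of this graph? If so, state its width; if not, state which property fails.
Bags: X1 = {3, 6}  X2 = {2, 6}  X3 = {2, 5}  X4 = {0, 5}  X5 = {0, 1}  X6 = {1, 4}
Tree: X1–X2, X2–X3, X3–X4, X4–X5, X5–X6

Checking the three conditions: (i) the bags cover all of {0, 1, 2, 3, 4, 5, 6}; (ii) for each edge, some bag contains both endpoints; (iii) the bags containing any fixed vertex form a subtree. All hold, so the decomposition is valid with width 2 − 1 = 1.

Yes; width 1.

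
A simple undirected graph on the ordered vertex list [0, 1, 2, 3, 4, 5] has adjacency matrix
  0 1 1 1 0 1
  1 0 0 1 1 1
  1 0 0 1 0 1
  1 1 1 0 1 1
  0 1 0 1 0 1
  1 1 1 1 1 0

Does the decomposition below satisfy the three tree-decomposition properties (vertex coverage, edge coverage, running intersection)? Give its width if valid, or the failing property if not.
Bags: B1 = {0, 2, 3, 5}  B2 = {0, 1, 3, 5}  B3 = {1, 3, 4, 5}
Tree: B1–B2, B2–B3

Checking the three conditions: (i) the bags cover all of {0, 1, 2, 3, 4, 5}; (ii) for each edge, some bag contains both endpoints; (iii) the bags containing any fixed vertex form a subtree. All hold, so the decomposition is valid with width 4 − 1 = 3.

Yes; width 3.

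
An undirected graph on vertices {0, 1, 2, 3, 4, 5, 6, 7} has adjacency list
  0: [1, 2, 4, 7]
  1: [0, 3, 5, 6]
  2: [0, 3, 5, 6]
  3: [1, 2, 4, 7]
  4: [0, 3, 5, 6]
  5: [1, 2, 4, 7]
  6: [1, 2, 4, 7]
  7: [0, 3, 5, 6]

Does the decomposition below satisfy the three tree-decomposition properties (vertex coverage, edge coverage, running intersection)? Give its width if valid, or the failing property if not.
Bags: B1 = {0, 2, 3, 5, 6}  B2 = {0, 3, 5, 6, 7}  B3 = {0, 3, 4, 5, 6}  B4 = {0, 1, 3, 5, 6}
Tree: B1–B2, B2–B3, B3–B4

Checking the three conditions: (i) the bags cover all of {0, 1, 2, 3, 4, 5, 6, 7}; (ii) for each edge, some bag contains both endpoints; (iii) the bags containing any fixed vertex form a subtree. All hold, so the decomposition is valid with width 5 − 1 = 4.

Yes; width 4.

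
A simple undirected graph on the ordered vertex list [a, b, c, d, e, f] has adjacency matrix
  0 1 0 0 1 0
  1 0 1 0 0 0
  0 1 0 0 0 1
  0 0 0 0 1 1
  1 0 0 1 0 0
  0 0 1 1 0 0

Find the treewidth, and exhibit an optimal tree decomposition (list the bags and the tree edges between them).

Every bag has size at most 3, so the width is 3 − 1 = 2 and tw(G) ≤ 2. Since b–c–f–d–e–a–b is a cycle in G, G is not acyclic. Forests are exactly the graphs of treewidth ≤ 1, so tw(G) ≥ 2. Therefore the treewidth is 2.

Treewidth 2.
One such decomposition:
Bags: B1 = {b, c, f}  B2 = {b, d, f}  B3 = {b, d, e}  B4 = {a, b, e}
Tree: B1–B2, B2–B3, B3–B4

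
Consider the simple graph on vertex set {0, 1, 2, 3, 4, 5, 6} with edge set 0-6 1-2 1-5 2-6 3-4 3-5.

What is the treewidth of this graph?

1

A width-1 tree decomposition is:
Bags: B1 = {0, 6}  B2 = {2, 6}  B3 = {1, 2}  B4 = {1, 5}  B5 = {3, 5}  B6 = {3, 4}
Tree: B1–B2, B2–B3, B3–B4, B4–B5, B5–B6
Each bag holds 2 vertices, so the decomposition has width 1, which upper-bounds the treewidth. Since G has at least one edge (e.g. 0–6), it is not an edgeless graph, so tw(G) ≥ 1. Combining the bounds, tw(G) = 1.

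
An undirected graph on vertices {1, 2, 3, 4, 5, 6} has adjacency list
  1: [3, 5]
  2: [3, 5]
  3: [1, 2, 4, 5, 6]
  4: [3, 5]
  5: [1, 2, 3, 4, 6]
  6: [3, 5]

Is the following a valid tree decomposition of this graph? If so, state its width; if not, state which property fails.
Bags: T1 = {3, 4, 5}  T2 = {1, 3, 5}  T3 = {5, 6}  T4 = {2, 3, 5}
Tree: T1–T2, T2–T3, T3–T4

No — edge (3,6) lies in no bag.

A tree decomposition must satisfy three properties: every vertex lies in some bag; for every edge, both endpoints lie together in some bag; and for every vertex, the bags containing it form a connected subtree. Here edge (3,6) lies in no bag, so the decomposition is invalid.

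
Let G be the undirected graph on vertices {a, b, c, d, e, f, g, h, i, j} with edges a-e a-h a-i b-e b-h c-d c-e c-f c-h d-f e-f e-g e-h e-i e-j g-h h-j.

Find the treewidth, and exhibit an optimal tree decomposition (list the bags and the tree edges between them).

Each bag holds 3 vertices, so the decomposition has width 2, which upper-bounds the treewidth. Conversely, {c, d, f} is a clique of size 3, and the vertices of any clique must share a bag in every tree decomposition; so some bag has ≥ 3 vertices and tw(G) ≥ 2. Combining the bounds, tw(G) = 2.

Treewidth 2.
One optimal decomposition is:
Bags: B1 = {c, e, f}  B2 = {c, e, h}  B3 = {a, e, h}  B4 = {c, d, f}  B5 = {a, e, i}  B6 = {e, g, h}  B7 = {e, h, j}  B8 = {b, e, h}
Tree: B1–B2, B2–B3, B1–B4, B3–B5, B2–B6, B3–B7, B6–B8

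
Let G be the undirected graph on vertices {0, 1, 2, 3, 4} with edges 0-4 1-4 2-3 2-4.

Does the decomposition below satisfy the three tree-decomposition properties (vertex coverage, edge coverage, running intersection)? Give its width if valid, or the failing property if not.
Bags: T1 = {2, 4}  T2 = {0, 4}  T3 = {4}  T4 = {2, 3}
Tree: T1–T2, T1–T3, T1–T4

A tree decomposition must satisfy three properties: every vertex lies in some bag; for every edge, both endpoints lie together in some bag; and for every vertex, the bags containing it form a connected subtree. Here vertex 1 appears in no bag, so the decomposition is invalid.

No — vertex 1 appears in no bag.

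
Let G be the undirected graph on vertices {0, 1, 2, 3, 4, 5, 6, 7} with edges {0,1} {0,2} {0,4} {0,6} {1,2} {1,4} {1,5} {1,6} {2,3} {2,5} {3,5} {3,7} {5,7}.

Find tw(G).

A width-2 tree decomposition is:
Bags: B1 = {1, 2, 5}  B2 = {0, 1, 2}  B3 = {2, 3, 5}  B4 = {0, 1, 4}  B5 = {3, 5, 7}  B6 = {0, 1, 6}
Tree: B1–B2, B1–B3, B2–B4, B3–B5, B4–B6
Every bag has size at most 3, so the width is 3 − 1 = 2 and tw(G) ≤ 2. Conversely, {0, 1, 2} is a clique of size 3, and the vertices of any clique must share a bag in every tree decomposition; so some bag has ≥ 3 vertices and tw(G) ≥ 2. The upper and lower bounds meet at 2, so that is the treewidth.

2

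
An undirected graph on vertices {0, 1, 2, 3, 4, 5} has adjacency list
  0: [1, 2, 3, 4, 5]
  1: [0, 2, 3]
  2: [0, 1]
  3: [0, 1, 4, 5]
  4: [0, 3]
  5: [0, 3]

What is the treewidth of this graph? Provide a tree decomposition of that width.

Every bag has size at most 3, so the width is 3 − 1 = 2 and tw(G) ≤ 2. For the lower bound, the 3 vertices {0, 1, 2} are pairwise adjacent, and any tree decomposition puts a clique entirely inside one bag — forcing width ≥ 2. The upper and lower bounds meet at 2, so that is the treewidth.

Treewidth 2.
Bags: B1 = {0, 1, 2}  B2 = {0, 1, 3}  B3 = {0, 3, 4}  B4 = {0, 3, 5}
Tree: B1–B2, B2–B3, B3–B4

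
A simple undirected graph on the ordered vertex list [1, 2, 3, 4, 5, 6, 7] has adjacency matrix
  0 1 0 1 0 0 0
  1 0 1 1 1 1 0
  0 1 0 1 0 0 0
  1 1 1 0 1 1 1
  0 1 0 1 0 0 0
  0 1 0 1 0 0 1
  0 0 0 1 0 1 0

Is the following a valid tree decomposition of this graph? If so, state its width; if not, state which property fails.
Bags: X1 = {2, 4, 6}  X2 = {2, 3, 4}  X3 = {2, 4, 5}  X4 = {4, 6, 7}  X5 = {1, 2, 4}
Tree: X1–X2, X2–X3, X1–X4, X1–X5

Yes; width 2.

Checking the three conditions: (i) the bags cover all of {1, 2, 3, 4, 5, 6, 7}; (ii) for each edge, some bag contains both endpoints; (iii) the bags containing any fixed vertex form a subtree. All hold, so the decomposition is valid with width 3 − 1 = 2.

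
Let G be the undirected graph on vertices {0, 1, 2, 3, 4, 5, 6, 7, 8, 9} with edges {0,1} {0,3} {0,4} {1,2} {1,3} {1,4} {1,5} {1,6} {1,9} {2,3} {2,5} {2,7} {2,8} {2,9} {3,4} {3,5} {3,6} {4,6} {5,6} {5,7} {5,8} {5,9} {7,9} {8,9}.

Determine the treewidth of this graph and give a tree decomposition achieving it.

Treewidth 3.
Bags: B1 = {1, 2, 3, 5}  B2 = {1, 3, 5, 6}  B3 = {1, 3, 4, 6}  B4 = {1, 2, 5, 9}  B5 = {0, 1, 3, 4}  B6 = {2, 5, 8, 9}  B7 = {2, 5, 7, 9}
Tree: B1–B2, B2–B3, B1–B4, B3–B5, B4–B6, B4–B7

The largest bag has 4 vertices, giving width 3; this decomposition certifies tw(G) ≤ 3. Conversely, {2, 5, 8, 9} is a clique of size 4, and the vertices of any clique must share a bag in every tree decomposition; so some bag has ≥ 4 vertices and tw(G) ≥ 3. The upper and lower bounds meet at 3, so that is the treewidth.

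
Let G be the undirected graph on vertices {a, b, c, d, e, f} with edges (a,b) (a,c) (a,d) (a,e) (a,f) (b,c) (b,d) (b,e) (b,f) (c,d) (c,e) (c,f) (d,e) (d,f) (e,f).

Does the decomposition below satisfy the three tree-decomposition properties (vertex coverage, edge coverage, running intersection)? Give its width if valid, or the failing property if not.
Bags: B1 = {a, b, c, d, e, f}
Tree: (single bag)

Vertex coverage: the bags together contain {a, b, c, d, e, f}, the full vertex set. Edge coverage: each edge of G has both endpoints in at least one bag. Running intersection: for every vertex, the bags containing it form a connected subtree. All three properties hold, so this is a valid tree decomposition of width max|bag| − 1 = 5, and hence tw(G) ≤ 5.

Yes; width 5.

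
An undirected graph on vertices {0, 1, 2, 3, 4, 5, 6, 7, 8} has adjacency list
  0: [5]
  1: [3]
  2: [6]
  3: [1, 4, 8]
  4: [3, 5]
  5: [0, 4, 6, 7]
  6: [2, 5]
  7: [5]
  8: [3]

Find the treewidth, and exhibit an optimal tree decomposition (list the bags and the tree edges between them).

Each bag holds 2 vertices, so the decomposition has width 1, which upper-bounds the treewidth. Since G has at least one edge (e.g. 5–4), it is not an edgeless graph, so tw(G) ≥ 1. Combining the bounds, tw(G) = 1.

Treewidth 1.
One optimal decomposition is:
Bags: B1 = {4, 5}  B2 = {5, 6}  B3 = {3, 4}  B4 = {2, 6}  B5 = {0, 5}  B6 = {3, 8}  B7 = {1, 3}  B8 = {5, 7}
Tree: B1–B2, B1–B3, B2–B4, B1–B5, B3–B6, B6–B7, B5–B8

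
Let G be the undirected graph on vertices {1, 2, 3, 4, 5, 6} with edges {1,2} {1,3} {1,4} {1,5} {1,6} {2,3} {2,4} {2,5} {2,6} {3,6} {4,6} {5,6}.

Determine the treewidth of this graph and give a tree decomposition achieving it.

Treewidth 3.
Bags: B1 = {1, 2, 5, 6}  B2 = {1, 2, 4, 6}  B3 = {1, 2, 3, 6}
Tree: B1–B2, B1–B3

Every bag has size at most 4, so the width is 4 − 1 = 3 and tw(G) ≤ 3. On the other hand G contains the 4-clique {1, 2, 3, 6}. A clique must lie in a single bag of any decomposition, so no decomposition can have width below 3. The upper and lower bounds meet at 3, so that is the treewidth.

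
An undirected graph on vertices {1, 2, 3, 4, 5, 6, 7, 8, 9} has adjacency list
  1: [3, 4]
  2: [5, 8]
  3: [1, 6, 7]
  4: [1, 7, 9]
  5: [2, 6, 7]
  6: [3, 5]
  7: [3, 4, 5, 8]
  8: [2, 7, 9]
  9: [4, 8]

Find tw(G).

A width-3 tree decomposition is:
Bags: B1 = {1, 3, 4, 6}  B2 = {3, 4, 6, 7}  B3 = {4, 5, 6, 7}  B4 = {4, 5, 7, 9}  B5 = {5, 7, 8, 9}  B6 = {2, 5, 8, 9}
Tree: B1–B2, B2–B3, B3–B4, B4–B5, B5–B6
The largest bag has 4 vertices, giving width 3; this decomposition certifies tw(G) ≤ 3. For the lower bound: the 4 vertex sets {1,3,6}, {4}, {7}, {2,5,8,9} are disjoint, each induces a connected subgraph, and every pair is joined by at least one edge of G. Contracting each set to a single vertex therefore yields K_{4} as a minor, and since treewidth is minor-monotone, tw(G) ≥ tw(K_{4}) = 3. The upper and lower bounds meet at 3, so that is the treewidth.

3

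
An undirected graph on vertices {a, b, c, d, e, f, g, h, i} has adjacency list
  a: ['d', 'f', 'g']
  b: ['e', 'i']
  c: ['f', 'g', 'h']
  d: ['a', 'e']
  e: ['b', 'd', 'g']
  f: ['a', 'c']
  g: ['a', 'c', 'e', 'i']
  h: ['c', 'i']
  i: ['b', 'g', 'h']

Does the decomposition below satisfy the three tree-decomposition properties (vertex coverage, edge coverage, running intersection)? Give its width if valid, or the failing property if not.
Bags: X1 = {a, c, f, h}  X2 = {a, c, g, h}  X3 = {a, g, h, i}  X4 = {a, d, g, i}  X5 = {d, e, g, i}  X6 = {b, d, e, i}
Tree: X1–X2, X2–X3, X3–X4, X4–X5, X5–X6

Vertex coverage: the bags together contain {a, b, c, d, e, f, g, h, i}, the full vertex set. Edge coverage: each edge of G has both endpoints in at least one bag. Running intersection: for every vertex, the bags containing it form a connected subtree. All three properties hold, so this is a valid tree decomposition of width max|bag| − 1 = 3, and hence tw(G) ≤ 3.

Yes; width 3.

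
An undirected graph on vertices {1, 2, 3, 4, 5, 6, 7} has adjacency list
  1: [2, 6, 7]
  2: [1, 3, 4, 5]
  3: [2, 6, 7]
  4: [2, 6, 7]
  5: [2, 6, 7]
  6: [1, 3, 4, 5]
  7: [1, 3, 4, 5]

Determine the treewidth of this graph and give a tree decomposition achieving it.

Treewidth 3.
Bags: B1 = {2, 5, 6, 7}  B2 = {1, 2, 6, 7}  B3 = {2, 3, 6, 7}  B4 = {2, 4, 6, 7}
Tree: B1–B2, B2–B3, B3–B4

Every bag has size at most 4, so the width is 4 − 1 = 3 and tw(G) ≤ 3. For the lower bound: the 4 vertex sets {5,7}, {1,2}, {6}, {3} are disjoint, each induces a connected subgraph, and every pair is joined by at least one edge of G. Contracting each set to a single vertex therefore yields K_{4} as a minor, and since treewidth is minor-monotone, tw(G) ≥ tw(K_{4}) = 3. Combining the bounds, tw(G) = 3.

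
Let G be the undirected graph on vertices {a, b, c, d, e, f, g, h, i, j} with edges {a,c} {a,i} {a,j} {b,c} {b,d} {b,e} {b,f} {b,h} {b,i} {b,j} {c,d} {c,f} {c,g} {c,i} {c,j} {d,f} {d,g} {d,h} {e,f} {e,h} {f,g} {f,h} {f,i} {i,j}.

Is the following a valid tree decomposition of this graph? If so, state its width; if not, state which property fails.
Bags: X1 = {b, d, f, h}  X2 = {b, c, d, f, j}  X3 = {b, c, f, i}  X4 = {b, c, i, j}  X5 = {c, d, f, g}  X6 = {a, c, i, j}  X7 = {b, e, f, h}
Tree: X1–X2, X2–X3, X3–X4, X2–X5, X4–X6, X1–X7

A tree decomposition must satisfy three properties: every vertex lies in some bag; for every edge, both endpoints lie together in some bag; and for every vertex, the bags containing it form a connected subtree. Here bags containing vertex j are not connected in the tree, so the decomposition is invalid.

No — bags containing vertex j are not connected in the tree.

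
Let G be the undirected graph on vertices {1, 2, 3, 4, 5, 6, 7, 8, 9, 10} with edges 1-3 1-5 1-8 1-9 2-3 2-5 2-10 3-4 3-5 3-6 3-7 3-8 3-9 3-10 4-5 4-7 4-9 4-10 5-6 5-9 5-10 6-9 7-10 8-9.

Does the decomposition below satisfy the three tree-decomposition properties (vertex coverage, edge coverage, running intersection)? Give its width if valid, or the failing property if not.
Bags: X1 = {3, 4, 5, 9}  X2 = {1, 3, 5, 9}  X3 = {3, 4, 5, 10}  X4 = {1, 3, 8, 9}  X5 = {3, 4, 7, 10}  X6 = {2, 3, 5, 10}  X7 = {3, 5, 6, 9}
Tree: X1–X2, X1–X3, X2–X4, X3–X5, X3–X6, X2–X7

Every vertex of G appears in some bag (union = {1, 2, 3, 4, 5, 6, 7, 8, 9, 10}); every edge is covered by a bag; and for each vertex v the set of bags containing v is connected in the bag tree. The decomposition is therefore valid. The largest bag has 4 vertices, so the width is 3.

Yes; width 3.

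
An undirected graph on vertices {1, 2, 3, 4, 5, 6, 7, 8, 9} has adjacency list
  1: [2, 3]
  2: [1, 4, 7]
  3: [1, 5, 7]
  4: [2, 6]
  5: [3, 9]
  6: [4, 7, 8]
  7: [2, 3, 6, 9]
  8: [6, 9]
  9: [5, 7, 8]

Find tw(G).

A width-3 tree decomposition is:
Bags: B1 = {2, 4, 6, 8}  B2 = {2, 6, 7, 8}  B3 = {2, 7, 8, 9}  B4 = {1, 2, 7, 9}  B5 = {1, 3, 7, 9}  B6 = {1, 3, 5, 9}
Tree: B1–B2, B2–B3, B3–B4, B4–B5, B5–B6
The largest bag has 4 vertices, giving width 3; this decomposition certifies tw(G) ≤ 3. For the lower bound: the 4 vertex sets {4,6,8}, {2}, {7}, {1,3,5,9} are disjoint, each induces a connected subgraph, and every pair is joined by at least one edge of G. Contracting each set to a single vertex therefore yields K_{4} as a minor, and since treewidth is minor-monotone, tw(G) ≥ tw(K_{4}) = 3. Combining the bounds, tw(G) = 3.

3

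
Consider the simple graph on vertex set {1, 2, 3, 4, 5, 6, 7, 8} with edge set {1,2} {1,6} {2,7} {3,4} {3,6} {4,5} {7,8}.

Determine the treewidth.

A width-1 tree decomposition is:
Bags: B1 = {7, 8}  B2 = {2, 7}  B3 = {1, 2}  B4 = {1, 6}  B5 = {3, 6}  B6 = {3, 4}  B7 = {4, 5}
Tree: B1–B2, B2–B3, B3–B4, B4–B5, B5–B6, B6–B7
Each bag holds 2 vertices, so the decomposition has width 1, which upper-bounds the treewidth. Any graph with an edge has treewidth ≥ 1, and G has the edge 8–7. The upper and lower bounds meet at 1, so that is the treewidth.

1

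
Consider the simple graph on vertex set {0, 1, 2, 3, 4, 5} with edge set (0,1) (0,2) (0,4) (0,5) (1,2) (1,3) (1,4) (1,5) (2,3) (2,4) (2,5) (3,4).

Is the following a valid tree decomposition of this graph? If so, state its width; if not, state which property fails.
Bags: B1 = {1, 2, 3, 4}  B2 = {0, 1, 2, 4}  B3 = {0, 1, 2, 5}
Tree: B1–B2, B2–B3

Checking the three conditions: (i) the bags cover all of {0, 1, 2, 3, 4, 5}; (ii) for each edge, some bag contains both endpoints; (iii) the bags containing any fixed vertex form a subtree. All hold, so the decomposition is valid with width 4 − 1 = 3.

Yes; width 3.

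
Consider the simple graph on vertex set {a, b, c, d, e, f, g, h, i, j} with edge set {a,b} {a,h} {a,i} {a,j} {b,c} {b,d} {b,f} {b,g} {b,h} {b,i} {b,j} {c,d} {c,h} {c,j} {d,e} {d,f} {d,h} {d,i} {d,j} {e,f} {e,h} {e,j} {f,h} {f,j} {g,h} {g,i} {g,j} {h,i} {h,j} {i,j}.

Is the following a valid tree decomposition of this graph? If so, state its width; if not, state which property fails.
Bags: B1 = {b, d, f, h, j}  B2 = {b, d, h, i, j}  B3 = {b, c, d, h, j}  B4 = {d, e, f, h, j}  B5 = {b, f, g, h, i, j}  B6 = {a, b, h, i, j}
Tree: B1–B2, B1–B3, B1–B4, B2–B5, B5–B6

A tree decomposition must satisfy three properties: every vertex lies in some bag; for every edge, both endpoints lie together in some bag; and for every vertex, the bags containing it form a connected subtree. Here bags containing vertex f are not connected in the tree, so the decomposition is invalid.

No — bags containing vertex f are not connected in the tree.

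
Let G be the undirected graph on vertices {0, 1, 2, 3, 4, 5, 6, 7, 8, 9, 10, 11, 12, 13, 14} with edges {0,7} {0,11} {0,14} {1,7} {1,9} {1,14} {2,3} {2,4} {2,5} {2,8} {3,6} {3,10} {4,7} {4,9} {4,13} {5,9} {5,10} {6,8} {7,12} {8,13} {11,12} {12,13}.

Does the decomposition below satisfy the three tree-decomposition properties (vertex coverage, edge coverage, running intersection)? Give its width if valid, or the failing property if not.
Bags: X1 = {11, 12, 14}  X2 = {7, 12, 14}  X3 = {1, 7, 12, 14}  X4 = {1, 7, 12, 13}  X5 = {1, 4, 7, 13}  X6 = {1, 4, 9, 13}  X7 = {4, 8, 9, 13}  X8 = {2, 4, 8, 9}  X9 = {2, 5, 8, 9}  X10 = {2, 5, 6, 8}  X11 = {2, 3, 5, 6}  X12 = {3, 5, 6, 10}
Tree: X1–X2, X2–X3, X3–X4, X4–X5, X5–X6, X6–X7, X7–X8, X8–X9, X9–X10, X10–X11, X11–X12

No — vertex 0 appears in no bag.

A tree decomposition must satisfy three properties: every vertex lies in some bag; for every edge, both endpoints lie together in some bag; and for every vertex, the bags containing it form a connected subtree. Here vertex 0 appears in no bag, so the decomposition is invalid.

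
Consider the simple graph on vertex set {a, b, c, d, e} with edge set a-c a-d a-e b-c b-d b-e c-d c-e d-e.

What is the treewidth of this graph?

A width-3 tree decomposition is:
Bags: B1 = {a, c, d, e}  B2 = {b, c, d, e}
Tree: B1–B2
Every bag has size at most 4, so the width is 4 − 1 = 3 and tw(G) ≤ 3. For the lower bound, the 4 vertices {a, c, d, e} are pairwise adjacent, and any tree decomposition puts a clique entirely inside one bag — forcing width ≥ 3. Combining the bounds, tw(G) = 3.

3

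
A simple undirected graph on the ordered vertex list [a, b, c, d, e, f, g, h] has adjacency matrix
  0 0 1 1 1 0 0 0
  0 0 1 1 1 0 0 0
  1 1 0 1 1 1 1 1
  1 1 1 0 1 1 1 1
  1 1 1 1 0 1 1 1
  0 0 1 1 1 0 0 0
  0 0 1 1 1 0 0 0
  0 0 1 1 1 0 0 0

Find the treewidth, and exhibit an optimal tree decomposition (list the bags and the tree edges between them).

Each bag holds 4 vertices, so the decomposition has width 3, which upper-bounds the treewidth. On the other hand G contains the 4-clique {c, d, e, f}. A clique must lie in a single bag of any decomposition, so no decomposition can have width below 3. Combining the bounds, tw(G) = 3.

Treewidth 3.
One optimal decomposition is:
Bags: B1 = {c, d, e, g}  B2 = {b, c, d, e}  B3 = {a, c, d, e}  B4 = {c, d, e, f}  B5 = {c, d, e, h}
Tree: B1–B2, B2–B3, B3–B4, B3–B5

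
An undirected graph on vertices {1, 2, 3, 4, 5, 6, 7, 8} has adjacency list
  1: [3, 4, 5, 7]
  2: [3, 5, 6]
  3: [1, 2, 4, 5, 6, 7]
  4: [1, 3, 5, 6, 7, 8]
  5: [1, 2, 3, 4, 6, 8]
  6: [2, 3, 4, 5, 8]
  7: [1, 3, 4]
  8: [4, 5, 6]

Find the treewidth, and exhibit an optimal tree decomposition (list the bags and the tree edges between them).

The largest bag has 4 vertices, giving width 3; this decomposition certifies tw(G) ≤ 3. Conversely, {4, 5, 6, 8} is a clique of size 4, and the vertices of any clique must share a bag in every tree decomposition; so some bag has ≥ 4 vertices and tw(G) ≥ 3. Combining the bounds, tw(G) = 3.

Treewidth 3.
Bags: B1 = {4, 5, 6, 8}  B2 = {3, 4, 5, 6}  B3 = {2, 3, 5, 6}  B4 = {1, 3, 4, 5}  B5 = {1, 3, 4, 7}
Tree: B1–B2, B2–B3, B2–B4, B4–B5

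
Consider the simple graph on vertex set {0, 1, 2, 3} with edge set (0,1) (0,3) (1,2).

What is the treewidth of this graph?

A width-1 tree decomposition is:
Bags: B1 = {0, 1}  B2 = {0, 3}  B3 = {1, 2}
Tree: B1–B2, B1–B3
Each bag holds 2 vertices, so the decomposition has width 1, which upper-bounds the treewidth. G has an edge, so its treewidth is at least 1. The upper and lower bounds meet at 1, so that is the treewidth.

1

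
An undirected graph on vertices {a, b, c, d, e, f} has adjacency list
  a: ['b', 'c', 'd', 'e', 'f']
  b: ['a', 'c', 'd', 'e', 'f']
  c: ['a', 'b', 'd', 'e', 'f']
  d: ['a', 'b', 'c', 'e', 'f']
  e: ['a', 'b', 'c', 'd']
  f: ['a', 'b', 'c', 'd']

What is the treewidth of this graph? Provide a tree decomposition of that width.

Treewidth 4.
One such decomposition:
Bags: B1 = {a, b, c, d, e}  B2 = {a, b, c, d, f}
Tree: B1–B2

Every bag has size at most 5, so the width is 5 − 1 = 4 and tw(G) ≤ 4. For the lower bound, the 5 vertices {a, b, c, d, e} are pairwise adjacent, and any tree decomposition puts a clique entirely inside one bag — forcing width ≥ 4. Hence tw(G) = 4 exactly.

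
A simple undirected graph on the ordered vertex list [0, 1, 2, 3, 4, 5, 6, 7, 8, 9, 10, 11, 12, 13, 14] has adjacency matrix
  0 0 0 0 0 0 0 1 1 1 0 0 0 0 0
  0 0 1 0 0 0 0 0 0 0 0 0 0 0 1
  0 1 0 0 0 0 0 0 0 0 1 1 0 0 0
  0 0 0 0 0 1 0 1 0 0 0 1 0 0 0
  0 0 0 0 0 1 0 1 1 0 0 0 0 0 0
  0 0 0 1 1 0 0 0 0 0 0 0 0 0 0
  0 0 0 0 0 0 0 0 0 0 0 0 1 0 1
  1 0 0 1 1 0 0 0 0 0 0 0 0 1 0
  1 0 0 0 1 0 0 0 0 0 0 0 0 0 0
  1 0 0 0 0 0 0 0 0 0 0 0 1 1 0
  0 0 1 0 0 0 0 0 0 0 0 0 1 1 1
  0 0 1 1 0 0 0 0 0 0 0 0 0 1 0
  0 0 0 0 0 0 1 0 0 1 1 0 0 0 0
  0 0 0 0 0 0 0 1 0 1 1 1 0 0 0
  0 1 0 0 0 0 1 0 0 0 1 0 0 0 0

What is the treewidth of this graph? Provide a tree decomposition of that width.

Treewidth 3.
Bags: B1 = {1, 6, 12, 14}  B2 = {1, 10, 12, 14}  B3 = {1, 2, 10, 12}  B4 = {2, 9, 10, 12}  B5 = {2, 9, 10, 13}  B6 = {2, 9, 11, 13}  B7 = {0, 9, 11, 13}  B8 = {0, 7, 11, 13}  B9 = {0, 3, 7, 11}  B10 = {0, 3, 7, 8}  B11 = {3, 4, 7, 8}  B12 = {3, 4, 5, 8}
Tree: B1–B2, B2–B3, B3–B4, B4–B5, B5–B6, B6–B7, B7–B8, B8–B9, B9–B10, B10–B11, B11–B12

Every bag has size at most 4, so the width is 4 − 1 = 3 and tw(G) ≤ 3. For the lower bound: the 4 vertex sets {1,6,14}, {12}, {10}, {2,9,11,13} are disjoint, each induces a connected subgraph, and every pair is joined by at least one edge of G. Contracting each set to a single vertex therefore yields K_{4} as a minor, and since treewidth is minor-monotone, tw(G) ≥ tw(K_{4}) = 3. Combining the bounds, tw(G) = 3.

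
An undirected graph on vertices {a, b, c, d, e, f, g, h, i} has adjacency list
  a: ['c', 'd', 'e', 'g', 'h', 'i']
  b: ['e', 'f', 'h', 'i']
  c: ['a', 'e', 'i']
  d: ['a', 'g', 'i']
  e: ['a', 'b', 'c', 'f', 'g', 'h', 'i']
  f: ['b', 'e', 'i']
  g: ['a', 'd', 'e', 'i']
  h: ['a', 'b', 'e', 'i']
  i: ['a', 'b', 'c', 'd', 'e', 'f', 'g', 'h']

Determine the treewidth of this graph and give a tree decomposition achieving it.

Each bag holds 4 vertices, so the decomposition has width 3, which upper-bounds the treewidth. On the other hand G contains the 4-clique {a, d, g, i}. A clique must lie in a single bag of any decomposition, so no decomposition can have width below 3. Combining the bounds, tw(G) = 3.

Treewidth 3.
One optimal decomposition is:
Bags: B1 = {a, e, h, i}  B2 = {a, e, g, i}  B3 = {b, e, h, i}  B4 = {a, d, g, i}  B5 = {b, e, f, i}  B6 = {a, c, e, i}
Tree: B1–B2, B1–B3, B2–B4, B3–B5, B1–B6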